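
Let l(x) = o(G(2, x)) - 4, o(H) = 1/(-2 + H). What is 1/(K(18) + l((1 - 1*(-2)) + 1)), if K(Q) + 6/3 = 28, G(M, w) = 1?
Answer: 1/21 ≈ 0.047619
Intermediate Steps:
K(Q) = 26 (K(Q) = -2 + 28 = 26)
l(x) = -5 (l(x) = 1/(-2 + 1) - 4 = 1/(-1) - 4 = -1 - 4 = -5)
1/(K(18) + l((1 - 1*(-2)) + 1)) = 1/(26 - 5) = 1/21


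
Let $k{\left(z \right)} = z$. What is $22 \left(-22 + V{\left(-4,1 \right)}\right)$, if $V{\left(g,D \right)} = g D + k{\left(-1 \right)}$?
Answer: $-594$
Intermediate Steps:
$V{\left(g,D \right)} = -1 + D g$ ($V{\left(g,D \right)} = g D - 1 = D g - 1 = -1 + D g$)
$22 \left(-22 + V{\left(-4,1 \right)}\right) = 22 \left(-22 + \left(-1 + 1 \left(-4\right)\right)\right) = 22 \left(-22 - 5\right) = 22 \left(-27\right) = -594$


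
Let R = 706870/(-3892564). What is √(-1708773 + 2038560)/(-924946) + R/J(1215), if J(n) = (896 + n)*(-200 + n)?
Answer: -70687/834046064306 - 3*√36643/924946 ≈ -0.00062095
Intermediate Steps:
R = -353435/1946282 (R = 706870*(-1/3892564) = -353435/1946282 ≈ -0.18159)
J(n) = (-200 + n)*(896 + n)
√(-1708773 + 2038560)/(-924946) + R/J(1215) = √(-1708773 + 2038560)/(-924946) - 353435/(1946282*(-179200 + 1215² + 696*1215)) = √329787*(-1/924946) - 353435/(1946282*(-179200 + 1476225 + 845640)) = (3*√36643)*(-1/924946) - 353435/1946282/2142665 = -3*√36643/924946 - 353435/1946282*1/2142665 = -3*√36643/924946 - 70687/834046064306 = -70687/834046064306 - 3*√36643/924946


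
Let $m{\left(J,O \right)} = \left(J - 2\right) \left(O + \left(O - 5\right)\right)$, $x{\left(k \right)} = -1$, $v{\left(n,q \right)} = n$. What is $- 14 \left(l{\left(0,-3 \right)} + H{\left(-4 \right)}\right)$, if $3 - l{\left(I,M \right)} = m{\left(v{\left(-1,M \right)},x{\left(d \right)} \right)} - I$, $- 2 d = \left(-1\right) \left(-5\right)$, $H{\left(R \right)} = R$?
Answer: $308$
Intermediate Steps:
$d = - \frac{5}{2}$ ($d = - \frac{\left(-1\right) \left(-5\right)}{2} = \left(- \frac{1}{2}\right) 5 = - \frac{5}{2} \approx -2.5$)
$m{\left(J,O \right)} = \left(-5 + 2 O\right) \left(-2 + J\right)$ ($m{\left(J,O \right)} = \left(-2 + J\right) \left(O + \left(-5 + O\right)\right) = \left(-2 + J\right) \left(-5 + 2 O\right) = \left(-5 + 2 O\right) \left(-2 + J\right)$)
$l{\left(I,M \right)} = -18 + I$ ($l{\left(I,M \right)} = 3 - \left(\left(10 - -5 - -4 + 2 \left(-1\right) \left(-1\right)\right) - I\right) = 3 - \left(\left(10 + 5 + 4 + 2\right) - I\right) = 3 - \left(21 - I\right) = 3 + \left(-21 + I\right) = -18 + I$)
$- 14 \left(l{\left(0,-3 \right)} + H{\left(-4 \right)}\right) = - 14 \left(\left(-18 + 0\right) - 4\right) = - 14 \left(-18 - 4\right) = \left(-14\right) \left(-22\right) = 308$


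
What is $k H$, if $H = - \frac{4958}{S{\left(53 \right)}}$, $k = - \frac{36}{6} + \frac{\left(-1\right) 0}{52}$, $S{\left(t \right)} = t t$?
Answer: $\frac{29748}{2809} \approx 10.59$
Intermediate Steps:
$S{\left(t \right)} = t^{2}$
$k = -6$ ($k = \left(-36\right) \frac{1}{6} + 0 \cdot \frac{1}{52} = -6 + 0 = -6$)
$H = - \frac{4958}{2809}$ ($H = - \frac{4958}{53^{2}} = - \frac{4958}{2809} \approx -1.765$)
$k H = \left(-6\right) \left(- \frac{4958}{2809}\right) = \frac{29748}{2809}$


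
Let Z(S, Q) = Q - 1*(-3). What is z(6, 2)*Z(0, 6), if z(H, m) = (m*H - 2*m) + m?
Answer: 90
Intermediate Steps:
z(H, m) = -m + H*m (z(H, m) = (H*m - 2*m) + m = (-2*m + H*m) + m = -m + H*m)
Z(S, Q) = 3 + Q (Z(S, Q) = Q + 3 = 3 + Q)
z(6, 2)*Z(0, 6) = (2*(-1 + 6))*(3 + 6) = (2*5)*9 = 10*9 = 90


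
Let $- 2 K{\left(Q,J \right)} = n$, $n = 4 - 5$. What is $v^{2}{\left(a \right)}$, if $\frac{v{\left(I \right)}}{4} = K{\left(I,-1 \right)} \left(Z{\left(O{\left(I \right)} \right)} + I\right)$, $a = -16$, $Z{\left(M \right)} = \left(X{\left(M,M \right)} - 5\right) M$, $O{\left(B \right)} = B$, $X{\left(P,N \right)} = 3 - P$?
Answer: $230400$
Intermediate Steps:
$n = -1$ ($n = 4 - 5 = -1$)
$Z{\left(M \right)} = M \left(-2 - M\right)$ ($Z{\left(M \right)} = \left(\left(3 - M\right) - 5\right) M = \left(-2 - M\right) M = M \left(-2 - M\right)$)
$K{\left(Q,J \right)} = \frac{1}{2}$ ($K{\left(Q,J \right)} = \left(- \frac{1}{2}\right) \left(-1\right) = \frac{1}{2}$)
$v{\left(I \right)} = 2 I - 2 I \left(2 + I\right)$ ($v{\left(I \right)} = 4 \frac{- I \left(2 + I\right) + I}{2} = 4 \frac{I - I \left(2 + I\right)}{2} = 4 \left(\frac{I}{2} - \frac{I \left(2 + I\right)}{2}\right) = 2 I - 2 I \left(2 + I\right)$)
$v^{2}{\left(a \right)} = \left(2 \left(-16\right) \left(-1 - -16\right)\right)^{2} = \left(2 \left(-16\right) \left(-1 + 16\right)\right)^{2} = \left(2 \left(-16\right) 15\right)^{2} = \left(-480\right)^{2} = 230400$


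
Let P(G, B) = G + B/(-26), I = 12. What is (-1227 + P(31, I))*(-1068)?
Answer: 16611672/13 ≈ 1.2778e+6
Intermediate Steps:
P(G, B) = G - B/26 (P(G, B) = G + B*(-1/26) = G - B/26)
(-1227 + P(31, I))*(-1068) = (-1227 + (31 - 1/26*12))*(-1068) = (-1227 + (31 - 6/13))*(-1068) = (-1227 + 397/13)*(-1068) = -15554/13*(-1068) = 16611672/13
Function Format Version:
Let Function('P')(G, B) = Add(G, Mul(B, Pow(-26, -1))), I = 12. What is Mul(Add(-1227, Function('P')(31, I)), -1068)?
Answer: Rational(16611672, 13) ≈ 1.2778e+6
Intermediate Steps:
Function('P')(G, B) = Add(G, Mul(Rational(-1, 26), B)) (Function('P')(G, B) = Add(G, Mul(B, Rational(-1, 26))) = Add(G, Mul(Rational(-1, 26), B)))
Mul(Add(-1227, Function('P')(31, I)), -1068) = Mul(Add(-1227, Add(31, Mul(Rational(-1, 26), 12))), -1068) = Mul(Add(-1227, Add(31, Rational(-6, 13))), -1068) = Mul(Add(-1227, Rational(397, 13)), -1068) = Mul(Rational(-15554, 13), -1068) = Rational(16611672, 13)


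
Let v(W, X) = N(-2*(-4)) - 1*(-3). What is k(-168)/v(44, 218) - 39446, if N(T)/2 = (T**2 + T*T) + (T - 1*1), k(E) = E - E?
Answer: -39446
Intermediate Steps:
k(E) = 0
N(T) = -2 + 2*T + 4*T**2 (N(T) = 2*((T**2 + T*T) + (T - 1*1)) = 2*((T**2 + T**2) + (T - 1)) = 2*(2*T**2 + (-1 + T)) = 2*(-1 + T + 2*T**2) = -2 + 2*T + 4*T**2)
v(W, X) = 273 (v(W, X) = (-2 + 2*(-2*(-4)) + 4*(-2*(-4))**2) - 1*(-3) = (-2 + 2*8 + 4*8**2) + 3 = (-2 + 16 + 4*64) + 3 = (-2 + 16 + 256) + 3 = 270 + 3 = 273)
k(-168)/v(44, 218) - 39446 = 0/273 - 39446 = 0*(1/273) - 39446 = 0 - 39446 = -39446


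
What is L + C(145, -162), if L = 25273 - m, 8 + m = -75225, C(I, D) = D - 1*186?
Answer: 100158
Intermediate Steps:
C(I, D) = -186 + D (C(I, D) = D - 186 = -186 + D)
m = -75233 (m = -8 - 75225 = -75233)
L = 100506 (L = 25273 - 1*(-75233) = 25273 + 75233 = 100506)
L + C(145, -162) = 100506 + (-186 - 162) = 100506 - 348 = 100158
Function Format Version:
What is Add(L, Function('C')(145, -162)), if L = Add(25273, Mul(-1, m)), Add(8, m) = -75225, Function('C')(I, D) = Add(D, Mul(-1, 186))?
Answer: 100158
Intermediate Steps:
Function('C')(I, D) = Add(-186, D) (Function('C')(I, D) = Add(D, -186) = Add(-186, D))
m = -75233 (m = Add(-8, -75225) = -75233)
L = 100506 (L = Add(25273, Mul(-1, -75233)) = Add(25273, 75233) = 100506)
Add(L, Function('C')(145, -162)) = Add(100506, Add(-186, -162)) = Add(100506, -348) = 100158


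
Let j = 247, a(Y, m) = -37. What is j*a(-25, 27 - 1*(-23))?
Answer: -9139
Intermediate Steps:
j*a(-25, 27 - 1*(-23)) = 247*(-37) = -9139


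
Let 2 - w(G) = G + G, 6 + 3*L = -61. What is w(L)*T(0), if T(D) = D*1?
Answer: 0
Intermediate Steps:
L = -67/3 (L = -2 + (⅓)*(-61) = -2 - 61/3 = -67/3 ≈ -22.333)
T(D) = D
w(G) = 2 - 2*G (w(G) = 2 - (G + G) = 2 - 2*G)
w(L)*T(0) = (2 - 2*(-67/3))*0 = (2 + 134/3)*0 = (140/3)*0 = 0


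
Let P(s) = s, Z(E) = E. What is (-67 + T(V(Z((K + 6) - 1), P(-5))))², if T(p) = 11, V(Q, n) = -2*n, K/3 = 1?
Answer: 3136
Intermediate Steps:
K = 3 (K = 3*1 = 3)
(-67 + T(V(Z((K + 6) - 1), P(-5))))² = (-67 + 11)² = (-56)² = 3136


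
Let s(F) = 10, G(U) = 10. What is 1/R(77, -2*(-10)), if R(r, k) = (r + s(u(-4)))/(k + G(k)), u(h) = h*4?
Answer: 10/29 ≈ 0.34483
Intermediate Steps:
u(h) = 4*h
R(r, k) = (10 + r)/(10 + k) (R(r, k) = (r + 10)/(k + 10) = (10 + r)/(10 + k))
1/R(77, -2*(-10)) = 1/((10 + 77)/(10 - 2*(-10))) = 1/(87/(10 + 20)) = 1/(87/30) = 1/((1/30)*87) = 1/(29/10) = 10/29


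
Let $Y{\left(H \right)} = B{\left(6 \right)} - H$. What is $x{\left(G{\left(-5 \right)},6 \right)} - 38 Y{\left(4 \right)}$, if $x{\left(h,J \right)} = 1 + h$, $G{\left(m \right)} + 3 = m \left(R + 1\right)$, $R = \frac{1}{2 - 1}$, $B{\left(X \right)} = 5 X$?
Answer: $-1000$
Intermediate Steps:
$R = 1$ ($R = 1^{-1} = 1$)
$G{\left(m \right)} = -3 + 2 m$ ($G{\left(m \right)} = -3 + m \left(1 + 1\right) = -3 + m 2 = -3 + 2 m$)
$Y{\left(H \right)} = 30 - H$ ($Y{\left(H \right)} = 5 \cdot 6 - H = 30 - H$)
$x{\left(G{\left(-5 \right)},6 \right)} - 38 Y{\left(4 \right)} = \left(1 + \left(-3 + 2 \left(-5\right)\right)\right) - 38 \left(30 - 4\right) = \left(1 - 13\right) - 38 \left(30 - 4\right) = \left(1 - 13\right) - 988 = -12 - 988 = -1000$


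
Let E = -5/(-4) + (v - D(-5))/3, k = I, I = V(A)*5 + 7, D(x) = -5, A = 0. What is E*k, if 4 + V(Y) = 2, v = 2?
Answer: -43/4 ≈ -10.750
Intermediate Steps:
V(Y) = -2 (V(Y) = -4 + 2 = -2)
I = -3 (I = -2*5 + 7 = -10 + 7 = -3)
k = -3
E = 43/12 (E = -5/(-4) + (2 - 1*(-5))/3 = -5*(-¼) + (2 + 5)*(⅓) = 5/4 + 7*(⅓) = 5/4 + 7/3 = 43/12 ≈ 3.5833)
E*k = (43/12)*(-3) = -43/4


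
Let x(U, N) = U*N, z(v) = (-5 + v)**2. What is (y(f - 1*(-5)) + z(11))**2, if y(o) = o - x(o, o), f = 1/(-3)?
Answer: 28900/81 ≈ 356.79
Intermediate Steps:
x(U, N) = N*U
f = -1/3 ≈ -0.33333
y(o) = o - o**2 (y(o) = o - o*o = o - o**2)
(y(f - 1*(-5)) + z(11))**2 = ((-1/3 - 1*(-5))*(1 - (-1/3 - 1*(-5))) + (-5 + 11)**2)**2 = ((-1/3 + 5)*(1 - (-1/3 + 5)) + 6**2)**2 = (14*(1 - 1*14/3)/3 + 36)**2 = (14*(1 - 14/3)/3 + 36)**2 = ((14/3)*(-11/3) + 36)**2 = (-154/9 + 36)**2 = (170/9)**2 = 28900/81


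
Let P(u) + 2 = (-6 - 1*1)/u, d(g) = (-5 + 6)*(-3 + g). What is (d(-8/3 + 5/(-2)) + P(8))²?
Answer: 70225/576 ≈ 121.92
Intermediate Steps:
d(g) = -3 + g (d(g) = 1*(-3 + g) = -3 + g)
P(u) = -2 - 7/u (P(u) = -2 + (-6 - 1*1)/u = -2 + (-6 - 1)/u = -2 - 7/u)
(d(-8/3 + 5/(-2)) + P(8))² = ((-3 + (-8/3 + 5/(-2))) + (-2 - 7/8))² = ((-3 + (-8*⅓ + 5*(-½))) + (-2 - 7*⅛))² = ((-3 + (-8/3 - 5/2)) + (-2 - 7/8))² = ((-3 - 31/6) - 23/8)² = (-49/6 - 23/8)² = (-265/24)² = 70225/576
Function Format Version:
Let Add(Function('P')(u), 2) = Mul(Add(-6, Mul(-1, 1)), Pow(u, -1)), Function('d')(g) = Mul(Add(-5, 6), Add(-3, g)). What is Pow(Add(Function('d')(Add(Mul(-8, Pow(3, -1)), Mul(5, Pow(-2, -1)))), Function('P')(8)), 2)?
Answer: Rational(70225, 576) ≈ 121.92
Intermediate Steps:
Function('d')(g) = Add(-3, g) (Function('d')(g) = Mul(1, Add(-3, g)) = Add(-3, g))
Function('P')(u) = Add(-2, Mul(-7, Pow(u, -1))) (Function('P')(u) = Add(-2, Mul(Add(-6, Mul(-1, 1)), Pow(u, -1))) = Add(-2, Mul(Add(-6, -1), Pow(u, -1))) = Add(-2, Mul(-7, Pow(u, -1))))
Pow(Add(Function('d')(Add(Mul(-8, Pow(3, -1)), Mul(5, Pow(-2, -1)))), Function('P')(8)), 2) = Pow(Add(Add(-3, Add(Mul(-8, Pow(3, -1)), Mul(5, Pow(-2, -1)))), Add(-2, Mul(-7, Pow(8, -1)))), 2) = Pow(Add(Add(-3, Add(Mul(-8, Rational(1, 3)), Mul(5, Rational(-1, 2)))), Add(-2, Mul(-7, Rational(1, 8)))), 2) = Pow(Add(Add(-3, Add(Rational(-8, 3), Rational(-5, 2))), Add(-2, Rational(-7, 8))), 2) = Pow(Add(Add(-3, Rational(-31, 6)), Rational(-23, 8)), 2) = Pow(Add(Rational(-49, 6), Rational(-23, 8)), 2) = Pow(Rational(-265, 24), 2) = Rational(70225, 576)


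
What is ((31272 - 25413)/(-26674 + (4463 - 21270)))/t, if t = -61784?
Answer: 5859/2686430104 ≈ 2.1810e-6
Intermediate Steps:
((31272 - 25413)/(-26674 + (4463 - 21270)))/t = ((31272 - 25413)/(-26674 + (4463 - 21270)))/(-61784) = (5859/(-26674 - 16807))*(-1/61784) = (5859/(-43481))*(-1/61784) = (5859*(-1/43481))*(-1/61784) = -5859/43481*(-1/61784) = 5859/2686430104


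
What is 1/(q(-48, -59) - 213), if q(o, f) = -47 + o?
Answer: -1/308 ≈ -0.0032468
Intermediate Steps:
1/(q(-48, -59) - 213) = 1/((-47 - 48) - 213) = 1/(-95 - 213) = 1/(-308) = -1/308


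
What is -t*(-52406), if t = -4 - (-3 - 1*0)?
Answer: -52406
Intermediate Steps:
t = -1 (t = -4 - (-3 + 0) = -4 - 1*(-3) = -4 + 3 = -1)
-t*(-52406) = -(-1)*(-52406) = -1*52406 = -52406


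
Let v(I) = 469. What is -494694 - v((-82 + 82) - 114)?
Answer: -495163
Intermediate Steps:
-494694 - v((-82 + 82) - 114) = -494694 - 1*469 = -494694 - 469 = -495163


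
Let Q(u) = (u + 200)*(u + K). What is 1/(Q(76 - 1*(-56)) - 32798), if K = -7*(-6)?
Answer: 1/24970 ≈ 4.0048e-5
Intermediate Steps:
K = 42
Q(u) = (42 + u)*(200 + u) (Q(u) = (u + 200)*(u + 42) = (200 + u)*(42 + u) = (42 + u)*(200 + u))
1/(Q(76 - 1*(-56)) - 32798) = 1/((8400 + (76 - 1*(-56))² + 242*(76 - 1*(-56))) - 32798) = 1/((8400 + (76 + 56)² + 242*(76 + 56)) - 32798) = 1/((8400 + 132² + 242*132) - 32798) = 1/((8400 + 17424 + 31944) - 32798) = 1/(57768 - 32798) = 1/24970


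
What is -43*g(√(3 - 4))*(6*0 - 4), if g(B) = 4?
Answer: 688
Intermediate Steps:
-43*g(√(3 - 4))*(6*0 - 4) = -43*4*(6*0 - 4) = -172*(0 - 4) = -172*(-4) = -1*(-688) = 688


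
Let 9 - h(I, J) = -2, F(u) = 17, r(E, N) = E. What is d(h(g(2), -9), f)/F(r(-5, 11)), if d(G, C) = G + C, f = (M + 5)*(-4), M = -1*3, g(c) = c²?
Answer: 3/17 ≈ 0.17647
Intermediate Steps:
M = -3
h(I, J) = 11 (h(I, J) = 9 - 1*(-2) = 9 + 2 = 11)
f = -8 (f = (-3 + 5)*(-4) = 2*(-4) = -8)
d(G, C) = C + G
d(h(g(2), -9), f)/F(r(-5, 11)) = (-8 + 11)/17 = 3*(1/17) = 3/17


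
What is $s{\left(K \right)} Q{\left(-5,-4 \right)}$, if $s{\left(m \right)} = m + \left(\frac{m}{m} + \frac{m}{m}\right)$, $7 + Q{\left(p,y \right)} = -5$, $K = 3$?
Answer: $-60$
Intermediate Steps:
$Q{\left(p,y \right)} = -12$ ($Q{\left(p,y \right)} = -7 - 5 = -12$)
$s{\left(m \right)} = 2 + m$ ($s{\left(m \right)} = m + \left(1 + 1\right) = m + 2 = 2 + m$)
$s{\left(K \right)} Q{\left(-5,-4 \right)} = \left(2 + 3\right) \left(-12\right) = 5 \left(-12\right) = -60$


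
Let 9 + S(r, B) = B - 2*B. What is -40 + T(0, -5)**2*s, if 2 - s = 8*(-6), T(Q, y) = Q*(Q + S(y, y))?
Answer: -40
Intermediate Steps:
S(r, B) = -9 - B (S(r, B) = -9 + (B - 2*B) = -9 - B)
T(Q, y) = Q*(-9 + Q - y) (T(Q, y) = Q*(Q + (-9 - y)) = Q*(-9 + Q - y))
s = 50 (s = 2 - 8*(-6) = 2 - 1*(-48) = 2 + 48 = 50)
-40 + T(0, -5)**2*s = -40 + (0*(-9 + 0 - 1*(-5)))**2*50 = -40 + (0*(-9 + 0 + 5))**2*50 = -40 + (0*(-4))**2*50 = -40 + 0**2*50 = -40 + 0*50 = -40 + 0 = -40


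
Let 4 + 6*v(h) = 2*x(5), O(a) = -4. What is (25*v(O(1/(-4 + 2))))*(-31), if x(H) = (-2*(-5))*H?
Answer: -12400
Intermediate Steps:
x(H) = 10*H
v(h) = 16 (v(h) = -⅔ + (2*(10*5))/6 = -⅔ + (2*50)/6 = -⅔ + (⅙)*100 = -⅔ + 50/3 = 16)
(25*v(O(1/(-4 + 2))))*(-31) = (25*16)*(-31) = 400*(-31) = -12400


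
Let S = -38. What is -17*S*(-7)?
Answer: -4522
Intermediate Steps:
-17*S*(-7) = -17*(-38)*(-7) = 646*(-7) = -4522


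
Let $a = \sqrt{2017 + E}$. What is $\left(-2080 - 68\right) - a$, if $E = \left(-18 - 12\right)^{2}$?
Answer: $-2148 - \sqrt{2917} \approx -2202.0$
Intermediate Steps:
$E = 900$ ($E = \left(-30\right)^{2} = 900$)
$a = \sqrt{2917}$ ($a = \sqrt{2017 + 900} = \sqrt{2917} \approx 54.009$)
$\left(-2080 - 68\right) - a = \left(-2080 - 68\right) - \sqrt{2917} = -2148 - \sqrt{2917}$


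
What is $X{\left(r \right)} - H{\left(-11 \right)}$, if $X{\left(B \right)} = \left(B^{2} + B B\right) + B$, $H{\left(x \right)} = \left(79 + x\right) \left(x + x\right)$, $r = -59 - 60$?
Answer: $29699$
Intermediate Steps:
$r = -119$
$H{\left(x \right)} = 2 x \left(79 + x\right)$ ($H{\left(x \right)} = \left(79 + x\right) 2 x = 2 x \left(79 + x\right)$)
$X{\left(B \right)} = B + 2 B^{2}$ ($X{\left(B \right)} = \left(B^{2} + B^{2}\right) + B = 2 B^{2} + B = B + 2 B^{2}$)
$X{\left(r \right)} - H{\left(-11 \right)} = - 119 \left(1 + 2 \left(-119\right)\right) - 2 \left(-11\right) \left(79 - 11\right) = - 119 \left(1 - 238\right) - 2 \left(-11\right) 68 = \left(-119\right) \left(-237\right) - -1496 = 28203 + 1496 = 29699$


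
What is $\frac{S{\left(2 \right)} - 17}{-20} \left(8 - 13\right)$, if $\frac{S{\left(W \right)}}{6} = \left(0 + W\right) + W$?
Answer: $\frac{7}{4} \approx 1.75$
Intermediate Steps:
$S{\left(W \right)} = 12 W$ ($S{\left(W \right)} = 6 \left(\left(0 + W\right) + W\right) = 6 \left(W + W\right) = 6 \cdot 2 W = 12 W$)
$\frac{S{\left(2 \right)} - 17}{-20} \left(8 - 13\right) = \frac{12 \cdot 2 - 17}{-20} \left(8 - 13\right) = \left(24 - 17\right) \left(- \frac{1}{20}\right) \left(-5\right) = 7 \left(- \frac{1}{20}\right) \left(-5\right) = \left(- \frac{7}{20}\right) \left(-5\right) = \frac{7}{4}$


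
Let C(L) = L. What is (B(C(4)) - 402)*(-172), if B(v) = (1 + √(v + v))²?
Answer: 67596 - 688*√2 ≈ 66623.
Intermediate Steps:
B(v) = (1 + √2*√v)² (B(v) = (1 + √(2*v))² = (1 + √2*√v)²)
(B(C(4)) - 402)*(-172) = ((1 + √2*√4)² - 402)*(-172) = ((1 + √2*2)² - 402)*(-172) = ((1 + 2*√2)² - 402)*(-172) = (-402 + (1 + 2*√2)²)*(-172) = 69144 - 172*(1 + 2*√2)²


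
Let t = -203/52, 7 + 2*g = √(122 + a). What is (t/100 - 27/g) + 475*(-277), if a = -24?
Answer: -4789612221/36400 - 54*√2/7 ≈ -1.3159e+5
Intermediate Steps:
g = -7/2 + 7*√2/2 (g = -7/2 + √(122 - 24)/2 = -7/2 + √98/2 = -7/2 + (7*√2)/2 = -7/2 + 7*√2/2 ≈ 1.4497)
t = -203/52 (t = -203*1/52 = -203/52 ≈ -3.9038)
(t/100 - 27/g) + 475*(-277) = (-203/52/100 - 27/(-7/2 + 7*√2/2)) + 475*(-277) = (-203/52*1/100 - 27/(-7/2 + 7*√2/2)) - 131575 = (-203/5200 - 27/(-7/2 + 7*√2/2)) - 131575 = -684190203/5200 - 27/(-7/2 + 7*√2/2)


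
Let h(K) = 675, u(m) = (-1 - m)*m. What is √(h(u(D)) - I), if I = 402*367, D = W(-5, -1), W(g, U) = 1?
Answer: I*√146859 ≈ 383.22*I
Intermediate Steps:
D = 1
u(m) = m*(-1 - m)
I = 147534
√(h(u(D)) - I) = √(675 - 1*147534) = √(675 - 147534) = √(-146859) = I*√146859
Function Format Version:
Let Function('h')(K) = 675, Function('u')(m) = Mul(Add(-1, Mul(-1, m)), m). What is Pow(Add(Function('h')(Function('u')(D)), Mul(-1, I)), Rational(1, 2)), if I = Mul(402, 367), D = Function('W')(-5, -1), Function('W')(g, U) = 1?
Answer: Mul(I, Pow(146859, Rational(1, 2))) ≈ Mul(383.22, I)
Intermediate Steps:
D = 1
Function('u')(m) = Mul(m, Add(-1, Mul(-1, m)))
I = 147534
Pow(Add(Function('h')(Function('u')(D)), Mul(-1, I)), Rational(1, 2)) = Pow(Add(675, Mul(-1, 147534)), Rational(1, 2)) = Pow(Add(675, -147534), Rational(1, 2)) = Pow(-146859, Rational(1, 2)) = Mul(I, Pow(146859, Rational(1, 2)))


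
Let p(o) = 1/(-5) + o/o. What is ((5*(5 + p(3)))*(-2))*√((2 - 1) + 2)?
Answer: -58*√3 ≈ -100.46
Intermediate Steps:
p(o) = ⅘ (p(o) = 1*(-⅕) + 1 = -⅕ + 1 = ⅘)
((5*(5 + p(3)))*(-2))*√((2 - 1) + 2) = ((5*(5 + ⅘))*(-2))*√((2 - 1) + 2) = ((5*(29/5))*(-2))*√(1 + 2) = (29*(-2))*√3 = -58*√3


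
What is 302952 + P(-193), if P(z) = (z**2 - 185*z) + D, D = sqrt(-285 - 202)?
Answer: 375906 + I*sqrt(487) ≈ 3.7591e+5 + 22.068*I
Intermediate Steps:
D = I*sqrt(487) (D = sqrt(-487) = I*sqrt(487) ≈ 22.068*I)
P(z) = z**2 - 185*z + I*sqrt(487) (P(z) = (z**2 - 185*z) + I*sqrt(487) = z**2 - 185*z + I*sqrt(487))
302952 + P(-193) = 302952 + ((-193)**2 - 185*(-193) + I*sqrt(487)) = 302952 + (37249 + 35705 + I*sqrt(487)) = 302952 + (72954 + I*sqrt(487)) = 375906 + I*sqrt(487)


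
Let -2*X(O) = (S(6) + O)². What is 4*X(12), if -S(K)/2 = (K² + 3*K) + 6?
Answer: -23328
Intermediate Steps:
S(K) = -12 - 6*K - 2*K² (S(K) = -2*((K² + 3*K) + 6) = -2*(6 + K² + 3*K) = -12 - 6*K - 2*K²)
X(O) = -(-120 + O)²/2 (X(O) = -((-12 - 6*6 - 2*6²) + O)²/2 = -((-12 - 36 - 2*36) + O)²/2 = -((-12 - 36 - 72) + O)²/2 = -(-120 + O)²/2)
4*X(12) = 4*(-(-120 + 12)²/2) = 4*(-½*(-108)²) = 4*(-½*11664) = 4*(-5832) = -23328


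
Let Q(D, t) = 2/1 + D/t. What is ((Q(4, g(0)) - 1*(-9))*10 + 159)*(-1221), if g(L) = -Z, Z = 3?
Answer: -312169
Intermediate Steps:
g(L) = -3 (g(L) = -1*3 = -3)
Q(D, t) = 2 + D/t (Q(D, t) = 2*1 + D/t = 2 + D/t)
((Q(4, g(0)) - 1*(-9))*10 + 159)*(-1221) = (((2 + 4/(-3)) - 1*(-9))*10 + 159)*(-1221) = (((2 + 4*(-⅓)) + 9)*10 + 159)*(-1221) = (((2 - 4/3) + 9)*10 + 159)*(-1221) = ((⅔ + 9)*10 + 159)*(-1221) = ((29/3)*10 + 159)*(-1221) = (290/3 + 159)*(-1221) = (767/3)*(-1221) = -312169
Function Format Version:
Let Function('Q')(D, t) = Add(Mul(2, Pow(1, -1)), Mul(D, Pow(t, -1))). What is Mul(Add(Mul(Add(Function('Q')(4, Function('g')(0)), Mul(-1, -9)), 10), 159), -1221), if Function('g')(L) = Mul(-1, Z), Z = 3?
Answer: -312169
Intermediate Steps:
Function('g')(L) = -3 (Function('g')(L) = Mul(-1, 3) = -3)
Function('Q')(D, t) = Add(2, Mul(D, Pow(t, -1))) (Function('Q')(D, t) = Add(Mul(2, 1), Mul(D, Pow(t, -1))) = Add(2, Mul(D, Pow(t, -1))))
Mul(Add(Mul(Add(Function('Q')(4, Function('g')(0)), Mul(-1, -9)), 10), 159), -1221) = Mul(Add(Mul(Add(Add(2, Mul(4, Pow(-3, -1))), Mul(-1, -9)), 10), 159), -1221) = Mul(Add(Mul(Add(Add(2, Mul(4, Rational(-1, 3))), 9), 10), 159), -1221) = Mul(Add(Mul(Add(Add(2, Rational(-4, 3)), 9), 10), 159), -1221) = Mul(Add(Mul(Add(Rational(2, 3), 9), 10), 159), -1221) = Mul(Add(Mul(Rational(29, 3), 10), 159), -1221) = Mul(Add(Rational(290, 3), 159), -1221) = Mul(Rational(767, 3), -1221) = -312169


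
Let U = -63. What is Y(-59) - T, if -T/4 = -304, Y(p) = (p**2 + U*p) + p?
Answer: 5923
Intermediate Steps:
Y(p) = p**2 - 62*p (Y(p) = (p**2 - 63*p) + p = p**2 - 62*p)
T = 1216 (T = -4*(-304) = 1216)
Y(-59) - T = -59*(-62 - 59) - 1*1216 = -59*(-121) - 1216 = 7139 - 1216 = 5923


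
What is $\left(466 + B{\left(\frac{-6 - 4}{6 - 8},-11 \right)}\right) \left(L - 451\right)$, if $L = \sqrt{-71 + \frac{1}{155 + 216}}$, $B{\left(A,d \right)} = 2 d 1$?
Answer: $-200244 + \frac{888 i \sqrt{2443035}}{371} \approx -2.0024 \cdot 10^{5} + 3741.1 i$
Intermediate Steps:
$B{\left(A,d \right)} = 2 d$
$L = \frac{2 i \sqrt{2443035}}{371}$ ($L = \sqrt{-71 + \frac{1}{371}} = \sqrt{- \frac{26340}{371}} = \frac{2 i \sqrt{2443035}}{371} \approx 8.426 i$)
$\left(466 + B{\left(\frac{-6 - 4}{6 - 8},-11 \right)}\right) \left(L - 451\right) = \left(466 + 2 \left(-11\right)\right) \left(\frac{2 i \sqrt{2443035}}{371} - 451\right) = \left(466 - 22\right) \left(-451 + \frac{2 i \sqrt{2443035}}{371}\right) = 444 \left(-451 + \frac{2 i \sqrt{2443035}}{371}\right) = -200244 + \frac{888 i \sqrt{2443035}}{371}$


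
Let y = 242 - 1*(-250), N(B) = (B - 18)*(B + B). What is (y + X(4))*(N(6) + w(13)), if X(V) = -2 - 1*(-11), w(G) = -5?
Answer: -74649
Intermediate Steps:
X(V) = 9 (X(V) = -2 + 11 = 9)
N(B) = 2*B*(-18 + B) (N(B) = (-18 + B)*(2*B) = 2*B*(-18 + B))
y = 492 (y = 242 + 250 = 492)
(y + X(4))*(N(6) + w(13)) = (492 + 9)*(2*6*(-18 + 6) - 5) = 501*(2*6*(-12) - 5) = 501*(-144 - 5) = 501*(-149) = -74649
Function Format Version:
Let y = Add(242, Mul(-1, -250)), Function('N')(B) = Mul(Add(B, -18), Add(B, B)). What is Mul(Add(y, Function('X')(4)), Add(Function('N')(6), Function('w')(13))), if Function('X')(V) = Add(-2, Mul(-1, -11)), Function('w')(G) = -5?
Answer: -74649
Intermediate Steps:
Function('X')(V) = 9 (Function('X')(V) = Add(-2, 11) = 9)
Function('N')(B) = Mul(2, B, Add(-18, B)) (Function('N')(B) = Mul(Add(-18, B), Mul(2, B)) = Mul(2, B, Add(-18, B)))
y = 492 (y = Add(242, 250) = 492)
Mul(Add(y, Function('X')(4)), Add(Function('N')(6), Function('w')(13))) = Mul(Add(492, 9), Add(Mul(2, 6, Add(-18, 6)), -5)) = Mul(501, Add(Mul(2, 6, -12), -5)) = Mul(501, Add(-144, -5)) = Mul(501, -149) = -74649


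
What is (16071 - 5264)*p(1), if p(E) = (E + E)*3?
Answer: 64842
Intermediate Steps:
p(E) = 6*E (p(E) = (2*E)*3 = 6*E)
(16071 - 5264)*p(1) = (16071 - 5264)*(6*1) = 10807*6 = 64842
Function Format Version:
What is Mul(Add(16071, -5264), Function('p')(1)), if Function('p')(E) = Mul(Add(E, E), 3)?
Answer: 64842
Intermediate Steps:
Function('p')(E) = Mul(6, E) (Function('p')(E) = Mul(Mul(2, E), 3) = Mul(6, E))
Mul(Add(16071, -5264), Function('p')(1)) = Mul(Add(16071, -5264), Mul(6, 1)) = Mul(10807, 6) = 64842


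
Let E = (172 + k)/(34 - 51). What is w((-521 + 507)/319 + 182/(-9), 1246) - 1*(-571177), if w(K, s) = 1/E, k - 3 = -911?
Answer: 420386289/736 ≈ 5.7118e+5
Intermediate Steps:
k = -908 (k = 3 - 911 = -908)
E = 736/17 (E = (172 - 908)/(34 - 51) = -736/(-17) = -736*(-1/17) = 736/17 ≈ 43.294)
w(K, s) = 17/736 (w(K, s) = 1/(736/17) = 17/736)
w((-521 + 507)/319 + 182/(-9), 1246) - 1*(-571177) = 17/736 - 1*(-571177) = 17/736 + 571177 = 420386289/736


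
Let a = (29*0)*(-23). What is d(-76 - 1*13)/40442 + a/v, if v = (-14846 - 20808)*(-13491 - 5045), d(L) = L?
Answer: -89/40442 ≈ -0.0022007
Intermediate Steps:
v = 660882544 (v = -35654*(-18536) = 660882544)
a = 0 (a = 0*(-23) = 0)
d(-76 - 1*13)/40442 + a/v = (-76 - 1*13)/40442 + 0/660882544 = (-76 - 13)*(1/40442) + 0*(1/660882544) = -89*1/40442 + 0 = -89/40442 + 0 = -89/40442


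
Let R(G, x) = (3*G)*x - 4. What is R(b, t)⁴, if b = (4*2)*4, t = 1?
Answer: 71639296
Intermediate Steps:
b = 32 (b = 8*4 = 32)
R(G, x) = -4 + 3*G*x (R(G, x) = 3*G*x - 4 = -4 + 3*G*x)
R(b, t)⁴ = (-4 + 3*32*1)⁴ = (-4 + 96)⁴ = 92⁴ = 71639296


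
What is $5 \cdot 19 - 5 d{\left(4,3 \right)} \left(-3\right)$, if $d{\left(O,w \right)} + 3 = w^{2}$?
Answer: $8550$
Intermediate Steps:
$d{\left(O,w \right)} = -3 + w^{2}$
$5 \cdot 19 - 5 d{\left(4,3 \right)} \left(-3\right) = 5 \cdot 19 - 5 \left(-3 + 3^{2}\right) \left(-3\right) = 95 - 5 \left(-3 + 9\right) \left(-3\right) = 95 \left(-5\right) 6 \left(-3\right) = 95 \left(\left(-30\right) \left(-3\right)\right) = 95 \cdot 90 = 8550$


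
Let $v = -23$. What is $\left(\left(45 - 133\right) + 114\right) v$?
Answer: $-598$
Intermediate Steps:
$\left(\left(45 - 133\right) + 114\right) v = \left(\left(45 - 133\right) + 114\right) \left(-23\right) = \left(-88 + 114\right) \left(-23\right) = 26 \left(-23\right) = -598$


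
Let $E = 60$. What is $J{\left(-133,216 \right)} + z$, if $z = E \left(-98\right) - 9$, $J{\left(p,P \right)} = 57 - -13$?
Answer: $-5819$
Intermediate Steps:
$J{\left(p,P \right)} = 70$ ($J{\left(p,P \right)} = 57 + 13 = 70$)
$z = -5889$ ($z = 60 \left(-98\right) - 9 = -5880 - 9 = -5889$)
$J{\left(-133,216 \right)} + z = 70 - 5889 = -5819$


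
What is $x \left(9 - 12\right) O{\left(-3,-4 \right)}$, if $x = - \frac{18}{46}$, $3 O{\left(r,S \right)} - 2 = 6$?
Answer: $\frac{72}{23} \approx 3.1304$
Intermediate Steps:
$O{\left(r,S \right)} = \frac{8}{3}$ ($O{\left(r,S \right)} = \frac{2}{3} + \frac{1}{3} \cdot 6 = \frac{2}{3} + 2 = \frac{8}{3}$)
$x = - \frac{9}{23}$ ($x = \left(-18\right) \frac{1}{46} = - \frac{9}{23} \approx -0.3913$)
$x \left(9 - 12\right) O{\left(-3,-4 \right)} = - \frac{9 \left(9 - 12\right)}{23} \cdot \frac{8}{3} = \left(- \frac{9}{23}\right) \left(-3\right) \frac{8}{3} = \frac{27}{23} \cdot \frac{8}{3} = \frac{72}{23}$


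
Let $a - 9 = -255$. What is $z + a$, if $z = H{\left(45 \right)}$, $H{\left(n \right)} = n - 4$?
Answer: $-205$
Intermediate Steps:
$H{\left(n \right)} = -4 + n$ ($H{\left(n \right)} = n - 4 = -4 + n$)
$a = -246$ ($a = 9 - 255 = -246$)
$z = 41$ ($z = -4 + 45 = 41$)
$z + a = 41 - 246 = -205$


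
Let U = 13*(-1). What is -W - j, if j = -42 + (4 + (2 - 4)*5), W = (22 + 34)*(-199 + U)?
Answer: 11920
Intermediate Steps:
U = -13
W = -11872 (W = (22 + 34)*(-199 - 13) = 56*(-212) = -11872)
j = -48 (j = -42 + (4 - 2*5) = -42 + (4 - 10) = -42 - 6 = -48)
-W - j = -1*(-11872) - 1*(-48) = 11872 + 48 = 11920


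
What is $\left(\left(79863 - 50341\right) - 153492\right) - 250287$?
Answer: $-374257$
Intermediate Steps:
$\left(\left(79863 - 50341\right) - 153492\right) - 250287 = \left(29522 - 153492\right) - 250287 = -123970 - 250287 = -374257$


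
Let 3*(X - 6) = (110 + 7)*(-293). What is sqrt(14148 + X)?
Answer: 3*sqrt(303) ≈ 52.221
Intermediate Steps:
X = -11421 (X = 6 + ((110 + 7)*(-293))/3 = 6 + (117*(-293))/3 = 6 + (1/3)*(-34281) = 6 - 11427 = -11421)
sqrt(14148 + X) = sqrt(14148 - 11421) = sqrt(2727) = 3*sqrt(303)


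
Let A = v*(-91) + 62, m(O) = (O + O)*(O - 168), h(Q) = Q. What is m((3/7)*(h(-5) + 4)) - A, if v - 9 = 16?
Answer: 115511/49 ≈ 2357.4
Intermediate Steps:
v = 25 (v = 9 + 16 = 25)
m(O) = 2*O*(-168 + O) (m(O) = (2*O)*(-168 + O) = 2*O*(-168 + O))
A = -2213 (A = 25*(-91) + 62 = -2275 + 62 = -2213)
m((3/7)*(h(-5) + 4)) - A = 2*((3/7)*(-5 + 4))*(-168 + (3/7)*(-5 + 4)) - 1*(-2213) = 2*((3*(⅐))*(-1))*(-168 + (3*(⅐))*(-1)) + 2213 = 2*((3/7)*(-1))*(-168 + (3/7)*(-1)) + 2213 = 2*(-3/7)*(-168 - 3/7) + 2213 = 2*(-3/7)*(-1179/7) + 2213 = 7074/49 + 2213 = 115511/49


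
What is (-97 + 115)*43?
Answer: 774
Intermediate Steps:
(-97 + 115)*43 = 18*43 = 774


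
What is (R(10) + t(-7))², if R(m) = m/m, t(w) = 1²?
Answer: 4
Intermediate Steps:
t(w) = 1
R(m) = 1
(R(10) + t(-7))² = (1 + 1)² = 2² = 4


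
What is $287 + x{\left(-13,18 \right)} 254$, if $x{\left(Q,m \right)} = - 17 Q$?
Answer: $56421$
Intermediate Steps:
$287 + x{\left(-13,18 \right)} 254 = 287 + \left(-17\right) \left(-13\right) 254 = 287 + 221 \cdot 254 = 287 + 56134 = 56421$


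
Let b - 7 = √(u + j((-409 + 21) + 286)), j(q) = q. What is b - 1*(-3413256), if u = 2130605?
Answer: 3413263 + √2130503 ≈ 3.4147e+6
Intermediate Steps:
b = 7 + √2130503 (b = 7 + √(2130605 + ((-409 + 21) + 286)) = 7 + √(2130605 + (-388 + 286)) = 7 + √(2130605 - 102) = 7 + √2130503 ≈ 1466.6)
b - 1*(-3413256) = (7 + √2130503) - 1*(-3413256) = (7 + √2130503) + 3413256 = 3413263 + √2130503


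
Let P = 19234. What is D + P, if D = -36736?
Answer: -17502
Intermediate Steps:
D + P = -36736 + 19234 = -17502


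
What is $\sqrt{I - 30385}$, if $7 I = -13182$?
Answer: $\frac{i \sqrt{1581139}}{7} \approx 179.63 i$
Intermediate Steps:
$I = - \frac{13182}{7}$ ($I = \frac{1}{7} \left(-13182\right) = - \frac{13182}{7} \approx -1883.1$)
$\sqrt{I - 30385} = \sqrt{- \frac{13182}{7} - 30385} = \sqrt{- \frac{225877}{7}} = \frac{i \sqrt{1581139}}{7}$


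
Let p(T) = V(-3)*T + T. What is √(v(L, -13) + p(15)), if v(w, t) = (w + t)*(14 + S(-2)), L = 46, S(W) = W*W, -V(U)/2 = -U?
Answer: √519 ≈ 22.782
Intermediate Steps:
V(U) = 2*U (V(U) = -(-2)*U = 2*U)
S(W) = W²
p(T) = -5*T (p(T) = (2*(-3))*T + T = -6*T + T = -5*T)
v(w, t) = 18*t + 18*w (v(w, t) = (w + t)*(14 + (-2)²) = (t + w)*(14 + 4) = (t + w)*18 = 18*t + 18*w)
√(v(L, -13) + p(15)) = √((18*(-13) + 18*46) - 5*15) = √((-234 + 828) - 75) = √(594 - 75) = √519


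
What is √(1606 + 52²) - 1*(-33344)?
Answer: 33344 + √4310 ≈ 33410.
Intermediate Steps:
√(1606 + 52²) - 1*(-33344) = √(1606 + 2704) + 33344 = √4310 + 33344 = 33344 + √4310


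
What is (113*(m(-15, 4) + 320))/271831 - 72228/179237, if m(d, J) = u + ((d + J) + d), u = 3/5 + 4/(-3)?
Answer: -205410759401/730832594205 ≈ -0.28106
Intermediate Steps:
u = -11/15 (u = 3*(1/5) + 4*(-1/3) = 3/5 - 4/3 = -11/15 ≈ -0.73333)
m(d, J) = -11/15 + J + 2*d (m(d, J) = -11/15 + ((d + J) + d) = -11/15 + ((J + d) + d) = -11/15 + (J + 2*d) = -11/15 + J + 2*d)
(113*(m(-15, 4) + 320))/271831 - 72228/179237 = (113*((-11/15 + 4 + 2*(-15)) + 320))/271831 - 72228/179237 = (113*((-11/15 + 4 - 30) + 320))*(1/271831) - 72228*1/179237 = (113*(-401/15 + 320))*(1/271831) - 72228/179237 = (113*(4399/15))*(1/271831) - 72228/179237 = (497087/15)*(1/271831) - 72228/179237 = 497087/4077465 - 72228/179237 = -205410759401/730832594205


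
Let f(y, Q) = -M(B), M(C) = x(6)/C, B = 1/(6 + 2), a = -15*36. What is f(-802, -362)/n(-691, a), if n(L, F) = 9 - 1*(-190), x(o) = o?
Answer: -48/199 ≈ -0.24121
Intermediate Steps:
a = -540
B = ⅛ (B = 1/8 = ⅛ ≈ 0.12500)
M(C) = 6/C
n(L, F) = 199 (n(L, F) = 9 + 190 = 199)
f(y, Q) = -48 (f(y, Q) = -6/⅛ = -6*8 = -1*48 = -48)
f(-802, -362)/n(-691, a) = -48/199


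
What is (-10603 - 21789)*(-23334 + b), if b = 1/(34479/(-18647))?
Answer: 26061036496136/34479 ≈ 7.5585e+8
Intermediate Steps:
b = -18647/34479 (b = 1/(34479*(-1/18647)) = 1/(-34479/18647) = -18647/34479 ≈ -0.54082)
(-10603 - 21789)*(-23334 + b) = (-10603 - 21789)*(-23334 - 18647/34479) = -32392*(-804551633/34479) = 26061036496136/34479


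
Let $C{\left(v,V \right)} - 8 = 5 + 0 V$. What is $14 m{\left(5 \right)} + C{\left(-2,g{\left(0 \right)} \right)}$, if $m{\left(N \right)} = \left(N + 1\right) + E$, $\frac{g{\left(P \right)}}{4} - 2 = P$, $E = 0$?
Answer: $97$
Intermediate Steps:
$g{\left(P \right)} = 8 + 4 P$
$C{\left(v,V \right)} = 13$ ($C{\left(v,V \right)} = 8 + \left(5 + 0 V\right) = 8 + \left(5 + 0\right) = 8 + 5 = 13$)
$m{\left(N \right)} = 1 + N$ ($m{\left(N \right)} = \left(N + 1\right) + 0 = \left(1 + N\right) + 0 = 1 + N$)
$14 m{\left(5 \right)} + C{\left(-2,g{\left(0 \right)} \right)} = 14 \left(1 + 5\right) + 13 = 14 \cdot 6 + 13 = 84 + 13 = 97$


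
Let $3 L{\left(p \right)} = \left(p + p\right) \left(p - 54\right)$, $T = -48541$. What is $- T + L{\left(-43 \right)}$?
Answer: $\frac{153965}{3} \approx 51322.0$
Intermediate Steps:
$L{\left(p \right)} = \frac{2 p \left(-54 + p\right)}{3}$ ($L{\left(p \right)} = \frac{\left(p + p\right) \left(p - 54\right)}{3} = \frac{2 p \left(-54 + p\right)}{3}$)
$- T + L{\left(-43 \right)} = \left(-1\right) \left(-48541\right) + \frac{2}{3} \left(-43\right) \left(-54 - 43\right) = 48541 + \frac{2}{3} \left(-43\right) \left(-97\right) = 48541 + \frac{8342}{3} = \frac{153965}{3}$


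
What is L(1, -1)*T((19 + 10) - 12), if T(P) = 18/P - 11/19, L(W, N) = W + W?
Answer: 310/323 ≈ 0.95975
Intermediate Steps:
L(W, N) = 2*W
T(P) = -11/19 + 18/P (T(P) = 18/P - 11*1/19 = 18/P - 11/19 = -11/19 + 18/P)
L(1, -1)*T((19 + 10) - 12) = (2*1)*(-11/19 + 18/((19 + 10) - 12)) = 2*(-11/19 + 18/(29 - 12)) = 2*(-11/19 + 18/17) = 2*(155/323) = 310/323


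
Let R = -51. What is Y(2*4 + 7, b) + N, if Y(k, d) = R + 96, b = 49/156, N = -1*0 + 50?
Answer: 95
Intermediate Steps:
N = 50 (N = 0 + 50 = 50)
b = 49/156 (b = 49*(1/156) = 49/156 ≈ 0.31410)
Y(k, d) = 45 (Y(k, d) = -51 + 96 = 45)
Y(2*4 + 7, b) + N = 45 + 50 = 95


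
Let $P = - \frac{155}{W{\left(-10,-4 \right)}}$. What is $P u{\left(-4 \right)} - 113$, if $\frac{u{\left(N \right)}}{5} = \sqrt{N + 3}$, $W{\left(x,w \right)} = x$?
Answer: $-113 + \frac{155 i}{2} \approx -113.0 + 77.5 i$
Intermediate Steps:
$P = \frac{31}{2}$ ($P = - \frac{155}{-10} = \left(-155\right) \left(- \frac{1}{10}\right) = \frac{31}{2} \approx 15.5$)
$u{\left(N \right)} = 5 \sqrt{3 + N}$ ($u{\left(N \right)} = 5 \sqrt{N + 3} = 5 \sqrt{3 + N}$)
$P u{\left(-4 \right)} - 113 = \frac{31 \cdot 5 \sqrt{3 - 4}}{2} - 113 = \frac{31 \cdot 5 \sqrt{-1}}{2} - 113 = \frac{31 \cdot 5 i}{2} - 113 = \frac{155 i}{2} - 113 = -113 + \frac{155 i}{2}$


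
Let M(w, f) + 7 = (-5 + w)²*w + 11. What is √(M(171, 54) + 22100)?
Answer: 6*√131505 ≈ 2175.8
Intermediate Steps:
M(w, f) = 4 + w*(-5 + w)² (M(w, f) = -7 + ((-5 + w)²*w + 11) = -7 + (w*(-5 + w)² + 11) = -7 + (11 + w*(-5 + w)²) = 4 + w*(-5 + w)²)
√(M(171, 54) + 22100) = √((4 + 171*(-5 + 171)²) + 22100) = √((4 + 171*166²) + 22100) = √((4 + 171*27556) + 22100) = √((4 + 4712076) + 22100) = √(4712080 + 22100) = √4734180 = 6*√131505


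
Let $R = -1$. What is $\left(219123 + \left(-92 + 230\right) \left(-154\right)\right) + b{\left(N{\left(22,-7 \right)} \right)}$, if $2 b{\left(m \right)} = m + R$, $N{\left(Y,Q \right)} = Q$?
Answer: $197867$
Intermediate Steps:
$b{\left(m \right)} = - \frac{1}{2} + \frac{m}{2}$ ($b{\left(m \right)} = \frac{m - 1}{2} = \frac{-1 + m}{2} = - \frac{1}{2} + \frac{m}{2}$)
$\left(219123 + \left(-92 + 230\right) \left(-154\right)\right) + b{\left(N{\left(22,-7 \right)} \right)} = \left(219123 + \left(-92 + 230\right) \left(-154\right)\right) + \left(- \frac{1}{2} + \frac{1}{2} \left(-7\right)\right) = \left(219123 + 138 \left(-154\right)\right) - 4 = \left(219123 - 21252\right) - 4 = 197871 - 4 = 197867$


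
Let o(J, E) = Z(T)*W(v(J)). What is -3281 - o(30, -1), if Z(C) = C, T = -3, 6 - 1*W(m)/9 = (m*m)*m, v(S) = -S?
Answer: 725881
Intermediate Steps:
W(m) = 54 - 9*m³ (W(m) = 54 - 9*m*m*m = 54 - 9*m²*m = 54 - 9*m³)
o(J, E) = -162 - 27*J³ (o(J, E) = -3*(54 - 9*(-J³)) = -3*(54 - (-9)*J³) = -3*(54 + 9*J³) = -162 - 27*J³)
-3281 - o(30, -1) = -3281 - (-162 - 27*30³) = -3281 - (-162 - 27*27000) = -3281 - (-162 - 729000) = -3281 - 1*(-729162) = -3281 + 729162 = 725881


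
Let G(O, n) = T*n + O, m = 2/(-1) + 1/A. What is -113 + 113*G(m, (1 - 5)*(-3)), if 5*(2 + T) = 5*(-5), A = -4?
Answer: -39437/4 ≈ -9859.3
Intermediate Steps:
m = -9/4 (m = 2/(-1) + 1/(-4) = 2*(-1) + 1*(-¼) = -2 - ¼ = -9/4 ≈ -2.2500)
T = -7 (T = -2 + (5*(-5))/5 = -2 + (⅕)*(-25) = -2 - 5 = -7)
G(O, n) = O - 7*n (G(O, n) = -7*n + O = O - 7*n)
-113 + 113*G(m, (1 - 5)*(-3)) = -113 + 113*(-9/4 - 7*(1 - 5)*(-3)) = -113 + 113*(-9/4 - (-28)*(-3)) = -113 + 113*(-9/4 - 7*12) = -113 + 113*(-9/4 - 84) = -113 + 113*(-345/4) = -113 - 38985/4 = -39437/4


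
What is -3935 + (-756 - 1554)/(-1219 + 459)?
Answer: -298829/76 ≈ -3932.0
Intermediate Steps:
-3935 + (-756 - 1554)/(-1219 + 459) = -3935 - 2310/(-760) = -3935 - 2310*(-1/760) = -3935 + 231/76 = -298829/76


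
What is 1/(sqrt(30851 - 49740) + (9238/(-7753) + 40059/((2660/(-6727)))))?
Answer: -879329744378992180/89083560367901030521769 - 8679740899600*I*sqrt(18889)/89083560367901030521769 ≈ -9.8708e-6 - 1.3391e-8*I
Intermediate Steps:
1/(sqrt(30851 - 49740) + (9238/(-7753) + 40059/((2660/(-6727))))) = 1/(sqrt(-18889) + (9238*(-1/7753) + 40059/((2660*(-1/6727))))) = 1/(I*sqrt(18889) + (-9238/7753 + 40059/(-380/961))) = 1/(I*sqrt(18889) + (-9238/7753 + 40059*(-961/380))) = 1/(I*sqrt(18889) + (-9238/7753 - 38496699/380)) = 1/(I*sqrt(18889) - 298468417787/2946140) = 1/(-298468417787/2946140 + I*sqrt(18889))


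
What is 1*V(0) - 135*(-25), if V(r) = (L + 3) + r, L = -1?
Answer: 3377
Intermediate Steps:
V(r) = 2 + r (V(r) = (-1 + 3) + r = 2 + r)
1*V(0) - 135*(-25) = 1*(2 + 0) - 135*(-25) = 1*2 + 3375 = 2 + 3375 = 3377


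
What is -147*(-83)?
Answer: 12201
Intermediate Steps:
-147*(-83) = -1*(-12201) = 12201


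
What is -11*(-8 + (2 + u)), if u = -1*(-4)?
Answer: 22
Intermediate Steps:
u = 4
-11*(-8 + (2 + u)) = -11*(-8 + (2 + 4)) = -11*(-8 + 6) = -11*(-2) = 22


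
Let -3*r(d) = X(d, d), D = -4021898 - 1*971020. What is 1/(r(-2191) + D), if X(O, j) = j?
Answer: -3/14976563 ≈ -2.0031e-7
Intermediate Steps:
D = -4992918 (D = -4021898 - 971020 = -4992918)
r(d) = -d/3
1/(r(-2191) + D) = 1/(-⅓*(-2191) - 4992918) = 1/(2191/3 - 4992918) = 1/(-14976563/3) = -3/14976563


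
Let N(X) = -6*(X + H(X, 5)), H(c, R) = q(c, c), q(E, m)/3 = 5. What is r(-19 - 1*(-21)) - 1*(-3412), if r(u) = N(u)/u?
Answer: 3361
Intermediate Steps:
q(E, m) = 15 (q(E, m) = 3*5 = 15)
H(c, R) = 15
N(X) = -90 - 6*X (N(X) = -6*(X + 15) = -6*(15 + X) = -90 - 6*X)
r(u) = (-90 - 6*u)/u
r(-19 - 1*(-21)) - 1*(-3412) = (-6 - 90/(-19 - 1*(-21))) - 1*(-3412) = (-6 - 90/(-19 + 21)) + 3412 = (-6 - 90/2) + 3412 = (-6 - 90*½) + 3412 = (-6 - 45) + 3412 = -51 + 3412 = 3361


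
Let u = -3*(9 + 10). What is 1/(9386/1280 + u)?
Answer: -640/31787 ≈ -0.020134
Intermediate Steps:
u = -57 (u = -3*19 = -57)
1/(9386/1280 + u) = 1/(9386/1280 - 57) = 1/(9386*(1/1280) - 57) = 1/(4693/640 - 57) = 1/(-31787/640) = -640/31787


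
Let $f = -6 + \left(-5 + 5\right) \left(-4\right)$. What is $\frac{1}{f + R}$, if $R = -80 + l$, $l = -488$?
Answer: $- \frac{1}{574} \approx -0.0017422$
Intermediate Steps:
$R = -568$ ($R = -80 - 488 = -568$)
$f = -6$ ($f = -6 + 0 \left(-4\right) = -6 + 0 = -6$)
$\frac{1}{f + R} = \frac{1}{-6 - 568} = \frac{1}{-574} = - \frac{1}{574}$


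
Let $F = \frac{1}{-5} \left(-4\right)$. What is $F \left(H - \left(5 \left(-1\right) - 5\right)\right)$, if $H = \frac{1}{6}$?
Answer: $\frac{122}{15} \approx 8.1333$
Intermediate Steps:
$H = \frac{1}{6} \approx 0.16667$
$F = \frac{4}{5}$ ($F = \left(- \frac{1}{5}\right) \left(-4\right) = \frac{4}{5} \approx 0.8$)
$F \left(H - \left(5 \left(-1\right) - 5\right)\right) = \frac{4 \left(\frac{1}{6} - \left(5 \left(-1\right) - 5\right)\right)}{5} = \frac{4 \left(\frac{1}{6} - \left(-5 - 5\right)\right)}{5} = \frac{4 \left(\frac{1}{6} - -10\right)}{5} = \frac{4 \left(\frac{1}{6} + 10\right)}{5} = \frac{4}{5} \cdot \frac{61}{6} = \frac{122}{15}$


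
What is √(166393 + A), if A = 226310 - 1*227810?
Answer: √164893 ≈ 406.07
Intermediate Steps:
A = -1500 (A = 226310 - 227810 = -1500)
√(166393 + A) = √(166393 - 1500) = √164893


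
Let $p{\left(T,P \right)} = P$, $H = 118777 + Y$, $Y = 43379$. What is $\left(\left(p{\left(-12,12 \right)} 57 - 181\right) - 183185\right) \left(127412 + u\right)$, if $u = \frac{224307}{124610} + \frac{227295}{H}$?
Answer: $- \frac{2305540498598561871}{99050290} \approx -2.3276 \cdot 10^{10}$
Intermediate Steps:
$H = 162156$ ($H = 118777 + 43379 = 162156$)
$u = \frac{10782659307}{3367709860}$ ($u = \frac{224307}{124610} + \frac{227295}{162156} = 224307 \cdot \frac{1}{124610} + 227295 \cdot \frac{1}{162156} = \frac{224307}{124610} + \frac{75765}{54052} = \frac{10782659307}{3367709860} \approx 3.2018$)
$\left(\left(p{\left(-12,12 \right)} 57 - 181\right) - 183185\right) \left(127412 + u\right) = \left(\left(12 \cdot 57 - 181\right) - 183185\right) \left(127412 + \frac{10782659307}{3367709860}\right) = \left(\left(684 - 181\right) - 183185\right) \frac{429097431341627}{3367709860} = \left(503 - 183185\right) \frac{429097431341627}{3367709860} = \left(-182682\right) \frac{429097431341627}{3367709860} = - \frac{2305540498598561871}{99050290}$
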